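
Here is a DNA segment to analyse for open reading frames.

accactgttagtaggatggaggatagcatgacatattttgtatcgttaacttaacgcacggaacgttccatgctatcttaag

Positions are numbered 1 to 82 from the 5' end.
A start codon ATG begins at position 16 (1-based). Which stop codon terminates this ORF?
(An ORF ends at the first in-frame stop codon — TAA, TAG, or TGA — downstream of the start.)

Codons from position 16: ATG (16–18), GAG (19–21), GAT (22–24), AGC (25–27), ATG (28–30), ACA (31–33), TAT (34–36), TTT (37–39), GTA (40–42), TCG (43–45), TTA (46–48), ACT (49–51), TAA (52–54).
The first in-frame stop codon is TAA.

TAA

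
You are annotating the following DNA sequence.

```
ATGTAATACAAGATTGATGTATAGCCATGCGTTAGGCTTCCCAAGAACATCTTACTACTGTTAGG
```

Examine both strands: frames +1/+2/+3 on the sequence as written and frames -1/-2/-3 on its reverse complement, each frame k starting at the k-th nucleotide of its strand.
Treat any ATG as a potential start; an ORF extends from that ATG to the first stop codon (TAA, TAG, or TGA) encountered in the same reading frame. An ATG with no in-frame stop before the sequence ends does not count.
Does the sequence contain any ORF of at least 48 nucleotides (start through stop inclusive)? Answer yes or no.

yes

Reverse complement (5'→3'): CCTAACAGTAGTAAGATGTTCTTGGGAAGCCTAACGCATGGCTATACATCAATCTTGTATTACAT
Frame +1: ATG TAA TAC AAG ATT GAT GTA TAG CCA TGC GTT AGG CTT CCC AAG AAC ATC TTA CTA CTG TTA — ATG at 1, stop TAA at 4 → 6 nt.
Frame +2: TGT AAT ACA AGA TTG ATG TAT AGC CAT GCG TTA GGC TTC CCA AGA ACA TCT TAC TAC TGT TAG — ATG at 17, stop TAG at 62 → 48 nt.
Frame +3: GTA ATA CAA GAT TGA TGT ATA GCC ATG CGT TAG GCT TCC CAA GAA CAT CTT ACT ACT GTT AGG — ATG at 27, stop TAG at 33 → 9 nt.
Frame -1: CCT AAC AGT AGT AAG ATG TTC TTG GGA AGC CTA ACG CAT GGC TAT ACA TCA ATC TTG TAT TAC — no ATG→stop ORF.
Frame -2: CTA ACA GTA GTA AGA TGT TCT TGG GAA GCC TAA CGC ATG GCT ATA CAT CAA TCT TGT ATT ACA — no ATG→stop ORF.
Frame -3: TAA CAG TAG TAA GAT GTT CTT GGG AAG CCT AAC GCA TGG CTA TAC ATC AAT CTT GTA TTA CAT — no ATG→stop ORF.
Frame +2 has an ORF of 48 nucleotides (positions 17–64) ≥ 48, so yes.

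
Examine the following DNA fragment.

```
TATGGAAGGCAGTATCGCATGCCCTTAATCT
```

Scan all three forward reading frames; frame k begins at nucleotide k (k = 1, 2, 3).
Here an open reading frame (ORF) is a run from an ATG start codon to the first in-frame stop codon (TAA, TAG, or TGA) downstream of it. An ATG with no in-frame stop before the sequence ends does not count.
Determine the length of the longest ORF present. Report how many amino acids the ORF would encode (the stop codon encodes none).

Frame 1: TAT GGA AGG CAG TAT CGC ATG CCC TTA ATC — no ATG→stop ORF.
Frame 2: ATG GAA GGC AGT ATC GCA TGC CCT TAA TCT — ATG at 2, stop TAA at 26 → 27 nt.
Frame 3: TGG AAG GCA GTA TCG CAT GCC CTT AAT — no ATG→stop ORF.
Longest: frame 2, positions 2–28, 27 nt = 9 codons = 8 aa. → 8 amino acids.

8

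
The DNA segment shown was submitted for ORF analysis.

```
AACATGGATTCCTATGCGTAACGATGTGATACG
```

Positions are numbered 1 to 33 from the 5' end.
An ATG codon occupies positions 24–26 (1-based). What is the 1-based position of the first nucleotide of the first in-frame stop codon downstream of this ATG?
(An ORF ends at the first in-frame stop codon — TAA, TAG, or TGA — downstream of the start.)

27

Codons from position 24: ATG (24–26), TGA (27–29).
TGA is a stop codon; it begins at position 27.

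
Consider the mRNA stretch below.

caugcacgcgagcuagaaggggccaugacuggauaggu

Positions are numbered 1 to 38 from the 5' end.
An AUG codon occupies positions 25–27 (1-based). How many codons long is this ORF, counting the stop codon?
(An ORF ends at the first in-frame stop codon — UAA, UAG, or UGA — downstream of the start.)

4

Codons from position 25: AUG (25–27), ACU (28–30), GGA (31–33), UAG (34–36).
UAG is the first in-frame stop; that's 4 codons including the stop.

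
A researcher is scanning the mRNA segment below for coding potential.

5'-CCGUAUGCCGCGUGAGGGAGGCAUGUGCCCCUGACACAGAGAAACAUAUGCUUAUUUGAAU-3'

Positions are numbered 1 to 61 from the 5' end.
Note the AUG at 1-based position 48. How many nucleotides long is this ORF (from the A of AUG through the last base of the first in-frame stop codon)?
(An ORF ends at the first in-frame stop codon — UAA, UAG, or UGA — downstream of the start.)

12

Codons from position 48: AUG (48–50), CUU (51–53), AUU (54–56), UGA (57–59).
UGA is the first in-frame stop; ORF spans 48–59, 12 nucleotides.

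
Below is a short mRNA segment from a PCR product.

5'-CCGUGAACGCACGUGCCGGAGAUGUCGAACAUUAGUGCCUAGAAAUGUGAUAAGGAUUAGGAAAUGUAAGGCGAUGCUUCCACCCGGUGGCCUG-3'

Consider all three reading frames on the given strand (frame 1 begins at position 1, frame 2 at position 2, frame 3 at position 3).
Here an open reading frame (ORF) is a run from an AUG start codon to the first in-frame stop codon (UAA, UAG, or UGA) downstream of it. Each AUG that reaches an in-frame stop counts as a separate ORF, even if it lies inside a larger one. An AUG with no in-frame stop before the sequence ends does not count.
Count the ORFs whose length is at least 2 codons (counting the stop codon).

3

Frame 1: CCG UGA ACG CAC GUG CCG GAG AUG UCG AAC AUU AGU GCC UAG AAA UGU GAU AAG GAU UAG GAA AUG UAA GGC GAU GCU UCC ACC CGG UGG CCU — AUG at 22, stop UAG at 40 → 21 nt; AUG at 64, stop UAA at 67 → 6 nt.
Frame 2: CGU GAA CGC ACG UGC CGG AGA UGU CGA ACA UUA GUG CCU AGA AAU GUG AUA AGG AUU AGG AAA UGU AAG GCG AUG CUU CCA CCC GGU GGC CUG — no AUG→stop ORF.
Frame 3: GUG AAC GCA CGU GCC GGA GAU GUC GAA CAU UAG UGC CUA GAA AUG UGA UAA GGA UUA GGA AAU GUA AGG CGA UGC UUC CAC CCG GUG GCC — AUG at 45, stop UGA at 48 → 6 nt.
ORFs ≥ 2 codons: frame 1 22–42 (7 codons), frame 1 64–69 (2 codons), frame 3 45–50 (2 codons). Count = 3.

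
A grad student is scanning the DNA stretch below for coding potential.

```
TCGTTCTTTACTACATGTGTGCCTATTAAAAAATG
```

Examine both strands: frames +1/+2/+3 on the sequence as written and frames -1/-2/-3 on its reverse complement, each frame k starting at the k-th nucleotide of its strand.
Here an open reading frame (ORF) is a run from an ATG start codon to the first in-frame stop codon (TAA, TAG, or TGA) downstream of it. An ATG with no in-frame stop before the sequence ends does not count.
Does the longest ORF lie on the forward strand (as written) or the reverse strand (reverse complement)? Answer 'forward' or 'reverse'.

Reverse complement (5'→3'): CATTTTTTAATAGGCACACATGTAGTAAAGAACGA
Frame +1: TCG TTC TTT ACT ACA TGT GTG CCT ATT AAA AAA — no ATG→stop ORF.
Frame +2: CGT TCT TTA CTA CAT GTG TGC CTA TTA AAA AAT — no ATG→stop ORF.
Frame +3: GTT CTT TAC TAC ATG TGT GCC TAT TAA AAA ATG — ATG at 15, stop TAA at 27 → 15 nt.
Frame -1: CAT TTT TTA ATA GGC ACA CAT GTA GTA AAG AAC — no ATG→stop ORF.
Frame -2: ATT TTT TAA TAG GCA CAC ATG TAG TAA AGA ACG — ATG at 20, stop TAG at 23 → 6 nt.
Frame -3: TTT TTT AAT AGG CAC ACA TGT AGT AAA GAA CGA — no ATG→stop ORF.
Forward-strand max 15 nt; reverse-strand max 6 nt. The forward strand has the longer ORF.

forward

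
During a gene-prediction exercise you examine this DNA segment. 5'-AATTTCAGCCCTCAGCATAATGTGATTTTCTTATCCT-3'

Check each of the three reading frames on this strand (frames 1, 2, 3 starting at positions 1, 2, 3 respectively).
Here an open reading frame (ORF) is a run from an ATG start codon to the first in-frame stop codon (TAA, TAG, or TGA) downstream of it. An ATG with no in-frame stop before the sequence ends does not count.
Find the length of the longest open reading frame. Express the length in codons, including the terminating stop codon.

2

Frame 1: AAT TTC AGC CCT CAG CAT AAT GTG ATT TTC TTA TCC — no ATG→stop ORF.
Frame 2: ATT TCA GCC CTC AGC ATA ATG TGA TTT TCT TAT CCT — ATG at 20, stop TGA at 23 → 6 nt.
Frame 3: TTT CAG CCC TCA GCA TAA TGT GAT TTT CTT ATC — no ATG→stop ORF.
Longest: frame 2, positions 20–25, 6 nt = 2 codons = 1 aa. → 2 codons.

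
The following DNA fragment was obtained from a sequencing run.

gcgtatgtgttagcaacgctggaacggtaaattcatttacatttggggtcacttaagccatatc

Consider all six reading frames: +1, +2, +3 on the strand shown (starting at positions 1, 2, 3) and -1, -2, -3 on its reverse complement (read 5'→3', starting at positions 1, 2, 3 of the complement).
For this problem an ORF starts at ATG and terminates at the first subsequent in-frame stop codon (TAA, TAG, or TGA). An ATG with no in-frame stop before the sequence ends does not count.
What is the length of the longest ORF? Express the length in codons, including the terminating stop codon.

Reverse complement (5'→3'): GATATGGCTTAAGTGACCCCAAATGTAAATGAATTTACCGTTCCAGCGTTGCTAACACATACGC
Frame +1: GCG TAT GTG TTA GCA ACG CTG GAA CGG TAA ATT CAT TTA CAT TTG GGG TCA CTT AAG CCA TAT — no ATG→stop ORF.
Frame +2: CGT ATG TGT TAG CAA CGC TGG AAC GGT AAA TTC ATT TAC ATT TGG GGT CAC TTA AGC CAT ATC — ATG at 5, stop TAG at 11 → 9 nt.
Frame +3: GTA TGT GTT AGC AAC GCT GGA ACG GTA AAT TCA TTT ACA TTT GGG GTC ACT TAA GCC ATA — no ATG→stop ORF.
Frame -1: GAT ATG GCT TAA GTG ACC CCA AAT GTA AAT GAA TTT ACC GTT CCA GCG TTG CTA ACA CAT ACG — ATG at 4, stop TAA at 10 → 9 nt.
Frame -2: ATA TGG CTT AAG TGA CCC CAA ATG TAA ATG AAT TTA CCG TTC CAG CGT TGC TAA CAC ATA CGC — ATG at 23, stop TAA at 26 → 6 nt; ATG at 29, stop TAA at 53 → 27 nt.
Frame -3: TAT GGC TTA AGT GAC CCC AAA TGT AAA TGA ATT TAC CGT TCC AGC GTT GCT AAC ACA TAC — no ATG→stop ORF.
Longest: frame -2, positions 29–55, 27 nt = 9 codons = 8 aa. → 9 codons.

9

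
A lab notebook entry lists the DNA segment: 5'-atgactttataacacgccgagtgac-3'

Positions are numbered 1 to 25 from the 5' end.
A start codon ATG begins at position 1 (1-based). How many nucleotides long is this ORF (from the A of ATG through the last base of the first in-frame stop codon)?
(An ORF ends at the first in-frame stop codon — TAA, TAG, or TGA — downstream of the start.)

12

Codons from position 1: ATG (1–3), ACT (4–6), TTA (7–9), TAA (10–12).
TAA is the first in-frame stop; ORF spans 1–12, 12 nucleotides.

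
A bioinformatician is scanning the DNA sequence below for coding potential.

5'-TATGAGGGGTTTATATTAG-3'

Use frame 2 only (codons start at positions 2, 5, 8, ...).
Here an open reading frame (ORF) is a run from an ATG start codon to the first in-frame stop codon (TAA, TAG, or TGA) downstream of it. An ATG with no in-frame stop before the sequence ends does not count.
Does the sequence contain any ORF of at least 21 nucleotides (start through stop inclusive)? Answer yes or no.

Frame 2: ATG AGG GGT TTA TAT TAG — ATG at 2, stop TAG at 17 → 18 nt.
Largest ORF found is 18 nucleotides < 21, so no.

no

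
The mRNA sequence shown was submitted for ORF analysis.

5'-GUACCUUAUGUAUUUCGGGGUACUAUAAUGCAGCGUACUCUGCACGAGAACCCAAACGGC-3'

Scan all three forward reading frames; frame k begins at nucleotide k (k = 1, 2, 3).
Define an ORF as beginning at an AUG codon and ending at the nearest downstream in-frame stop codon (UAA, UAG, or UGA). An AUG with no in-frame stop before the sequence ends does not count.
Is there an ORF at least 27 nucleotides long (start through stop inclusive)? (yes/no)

Frame 1: GUA CCU UAU GUA UUU CGG GGU ACU AUA AUG CAG CGU ACU CUG CAC GAG AAC CCA AAC GGC — no AUG→stop ORF.
Frame 2: UAC CUU AUG UAU UUC GGG GUA CUA UAA UGC AGC GUA CUC UGC ACG AGA ACC CAA ACG — AUG at 8, stop UAA at 26 → 21 nt.
Frame 3: ACC UUA UGU AUU UCG GGG UAC UAU AAU GCA GCG UAC UCU GCA CGA GAA CCC AAA CGG — no AUG→stop ORF.
Largest ORF found is 21 nucleotides < 27, so no.

no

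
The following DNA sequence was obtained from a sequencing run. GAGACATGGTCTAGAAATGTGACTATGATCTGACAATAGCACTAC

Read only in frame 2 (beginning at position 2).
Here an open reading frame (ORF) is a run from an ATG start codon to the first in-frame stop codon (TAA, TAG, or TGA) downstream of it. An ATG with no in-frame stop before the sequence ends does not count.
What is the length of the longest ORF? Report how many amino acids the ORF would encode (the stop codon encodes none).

1

Frame 2: AGA CAT GGT CTA GAA ATG TGA CTA TGA TCT GAC AAT AGC ACT — ATG at 17, stop TGA at 20 → 6 nt.
Longest: frame 2, positions 17–22, 6 nt = 2 codons = 1 aa. → 1 amino acids.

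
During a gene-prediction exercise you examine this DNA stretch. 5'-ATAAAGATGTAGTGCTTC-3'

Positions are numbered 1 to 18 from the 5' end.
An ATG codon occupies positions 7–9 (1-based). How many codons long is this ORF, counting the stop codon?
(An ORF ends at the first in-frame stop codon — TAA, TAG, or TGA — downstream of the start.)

2

Codons from position 7: ATG (7–9), TAG (10–12).
TAG is the first in-frame stop; that's 2 codons including the stop.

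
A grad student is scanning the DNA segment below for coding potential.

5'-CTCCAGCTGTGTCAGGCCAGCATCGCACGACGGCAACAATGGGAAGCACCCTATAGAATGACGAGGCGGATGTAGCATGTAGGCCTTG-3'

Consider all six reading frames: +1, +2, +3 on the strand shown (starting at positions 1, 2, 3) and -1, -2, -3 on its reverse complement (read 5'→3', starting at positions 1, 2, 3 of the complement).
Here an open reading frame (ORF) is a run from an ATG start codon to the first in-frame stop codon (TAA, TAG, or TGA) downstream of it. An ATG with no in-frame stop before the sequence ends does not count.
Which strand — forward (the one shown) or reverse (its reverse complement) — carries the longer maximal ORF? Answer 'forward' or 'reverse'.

Reverse complement (5'→3'): CAAGGCCTACATGCTACATCCGCCTCGTCATTCTATAGGGTGCTTCCCATTGTTGCCGTCGTGCGATGCTGGCCTGACACAGCTGGAG
Frame +1: CTC CAG CTG TGT CAG GCC AGC ATC GCA CGA CGG CAA CAA TGG GAA GCA CCC TAT AGA ATG ACG AGG CGG ATG TAG CAT GTA GGC CTT — ATG at 58, stop TAG at 73 → 18 nt; ATG at 70, stop TAG at 73 → 6 nt.
Frame +2: TCC AGC TGT GTC AGG CCA GCA TCG CAC GAC GGC AAC AAT GGG AAG CAC CCT ATA GAA TGA CGA GGC GGA TGT AGC ATG TAG GCC TTG — ATG at 77, stop TAG at 80 → 6 nt.
Frame +3: CCA GCT GTG TCA GGC CAG CAT CGC ACG ACG GCA ACA ATG GGA AGC ACC CTA TAG AAT GAC GAG GCG GAT GTA GCA TGT AGG CCT — ATG at 39, stop TAG at 54 → 18 nt.
Frame -1: CAA GGC CTA CAT GCT ACA TCC GCC TCG TCA TTC TAT AGG GTG CTT CCC ATT GTT GCC GTC GTG CGA TGC TGG CCT GAC ACA GCT GGA — no ATG→stop ORF.
Frame -2: AAG GCC TAC ATG CTA CAT CCG CCT CGT CAT TCT ATA GGG TGC TTC CCA TTG TTG CCG TCG TGC GAT GCT GGC CTG ACA CAG CTG GAG — no ATG→stop ORF.
Frame -3: AGG CCT ACA TGC TAC ATC CGC CTC GTC ATT CTA TAG GGT GCT TCC CAT TGT TGC CGT CGT GCG ATG CTG GCC TGA CAC AGC TGG — ATG at 66, stop TGA at 75 → 12 nt.
Forward-strand max 18 nt; reverse-strand max 12 nt. The forward strand has the longer ORF.

forward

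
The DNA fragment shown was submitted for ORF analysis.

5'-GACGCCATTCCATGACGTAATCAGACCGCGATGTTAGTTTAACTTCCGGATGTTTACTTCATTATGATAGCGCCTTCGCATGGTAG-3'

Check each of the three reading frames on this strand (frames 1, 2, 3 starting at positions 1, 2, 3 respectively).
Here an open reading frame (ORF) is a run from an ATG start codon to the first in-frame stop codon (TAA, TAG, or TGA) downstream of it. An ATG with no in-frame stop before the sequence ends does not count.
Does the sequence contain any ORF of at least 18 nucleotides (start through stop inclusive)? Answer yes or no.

Frame 1: GAC GCC ATT CCA TGA CGT AAT CAG ACC GCG ATG TTA GTT TAA CTT CCG GAT GTT TAC TTC ATT ATG ATA GCG CCT TCG CAT GGT — ATG at 31, stop TAA at 40 → 12 nt.
Frame 2: ACG CCA TTC CAT GAC GTA ATC AGA CCG CGA TGT TAG TTT AAC TTC CGG ATG TTT ACT TCA TTA TGA TAG CGC CTT CGC ATG GTA — ATG at 50, stop TGA at 65 → 18 nt.
Frame 3: CGC CAT TCC ATG ACG TAA TCA GAC CGC GAT GTT AGT TTA ACT TCC GGA TGT TTA CTT CAT TAT GAT AGC GCC TTC GCA TGG TAG — ATG at 12, stop TAA at 18 → 9 nt.
Frame 2 has an ORF of 18 nucleotides (positions 50–67) ≥ 18, so yes.

yes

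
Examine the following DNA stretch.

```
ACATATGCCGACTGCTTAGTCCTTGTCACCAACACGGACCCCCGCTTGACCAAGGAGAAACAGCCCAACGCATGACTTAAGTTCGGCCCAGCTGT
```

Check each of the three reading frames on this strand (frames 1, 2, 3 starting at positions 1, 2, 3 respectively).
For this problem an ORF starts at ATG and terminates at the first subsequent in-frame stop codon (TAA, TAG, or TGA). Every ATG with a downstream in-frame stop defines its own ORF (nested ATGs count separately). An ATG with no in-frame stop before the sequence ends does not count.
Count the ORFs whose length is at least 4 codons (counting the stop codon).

Frame 1: ACA TAT GCC GAC TGC TTA GTC CTT GTC ACC AAC ACG GAC CCC CGC TTG ACC AAG GAG AAA CAG CCC AAC GCA TGA CTT AAG TTC GGC CCA GCT — no ATG→stop ORF.
Frame 2: CAT ATG CCG ACT GCT TAG TCC TTG TCA CCA ACA CGG ACC CCC GCT TGA CCA AGG AGA AAC AGC CCA ACG CAT GAC TTA AGT TCG GCC CAG CTG — ATG at 5, stop TAG at 17 → 15 nt.
Frame 3: ATA TGC CGA CTG CTT AGT CCT TGT CAC CAA CAC GGA CCC CCG CTT GAC CAA GGA GAA ACA GCC CAA CGC ATG ACT TAA GTT CGG CCC AGC TGT — ATG at 72, stop TAA at 78 → 9 nt.
ORFs ≥ 4 codons: frame 2 5–19 (5 codons). Count = 1.

1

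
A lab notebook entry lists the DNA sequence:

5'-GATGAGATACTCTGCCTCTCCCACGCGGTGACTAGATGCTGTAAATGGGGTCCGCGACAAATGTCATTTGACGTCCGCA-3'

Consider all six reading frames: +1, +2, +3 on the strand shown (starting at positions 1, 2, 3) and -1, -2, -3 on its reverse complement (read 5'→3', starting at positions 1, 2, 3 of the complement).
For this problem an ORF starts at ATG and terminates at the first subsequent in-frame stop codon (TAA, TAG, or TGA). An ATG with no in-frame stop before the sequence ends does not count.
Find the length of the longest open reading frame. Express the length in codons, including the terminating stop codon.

12

Reverse complement (5'→3'): TGCGGACGTCAAATGACATTTGTCGCGGACCCCATTTACAGCATCTAGTCACCGCGTGGGAGAGGCAGAGTATCTCATC
Frame +1: GAT GAG ATA CTC TGC CTC TCC CAC GCG GTG ACT AGA TGC TGT AAA TGG GGT CCG CGA CAA ATG TCA TTT GAC GTC CGC — no ATG→stop ORF.
Frame +2: ATG AGA TAC TCT GCC TCT CCC ACG CGG TGA CTA GAT GCT GTA AAT GGG GTC CGC GAC AAA TGT CAT TTG ACG TCC GCA — ATG at 2, stop TGA at 29 → 30 nt.
Frame +3: TGA GAT ACT CTG CCT CTC CCA CGC GGT GAC TAG ATG CTG TAA ATG GGG TCC GCG ACA AAT GTC ATT TGA CGT CCG — ATG at 36, stop TAA at 42 → 9 nt; ATG at 45, stop TGA at 69 → 27 nt.
Frame -1: TGC GGA CGT CAA ATG ACA TTT GTC GCG GAC CCC ATT TAC AGC ATC TAG TCA CCG CGT GGG AGA GGC AGA GTA TCT CAT — ATG at 13, stop TAG at 46 → 36 nt.
Frame -2: GCG GAC GTC AAA TGA CAT TTG TCG CGG ACC CCA TTT ACA GCA TCT AGT CAC CGC GTG GGA GAG GCA GAG TAT CTC ATC — no ATG→stop ORF.
Frame -3: CGG ACG TCA AAT GAC ATT TGT CGC GGA CCC CAT TTA CAG CAT CTA GTC ACC GCG TGG GAG AGG CAG AGT ATC TCA — no ATG→stop ORF.
Longest: frame -1, positions 13–48, 36 nt = 12 codons = 11 aa. → 12 codons.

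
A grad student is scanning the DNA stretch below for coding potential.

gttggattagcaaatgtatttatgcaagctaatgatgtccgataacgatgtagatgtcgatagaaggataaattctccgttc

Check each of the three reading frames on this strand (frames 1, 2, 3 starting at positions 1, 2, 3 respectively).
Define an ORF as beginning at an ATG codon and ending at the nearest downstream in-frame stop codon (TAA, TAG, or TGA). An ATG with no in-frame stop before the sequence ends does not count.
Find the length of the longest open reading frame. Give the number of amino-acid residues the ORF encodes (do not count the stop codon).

Frame 1: GTT GGA TTA GCA AAT GTA TTT ATG CAA GCT AAT GAT GTC CGA TAA CGA TGT AGA TGT CGA TAG AAG GAT AAA TTC TCC GTT — ATG at 22, stop TAA at 43 → 24 nt.
Frame 2: TTG GAT TAG CAA ATG TAT TTA TGC AAG CTA ATG ATG TCC GAT AAC GAT GTA GAT GTC GAT AGA AGG ATA AAT TCT CCG TTC — no ATG→stop ORF.
Frame 3: TGG ATT AGC AAA TGT ATT TAT GCA AGC TAA TGA TGT CCG ATA ACG ATG TAG ATG TCG ATA GAA GGA TAA ATT CTC CGT — ATG at 48, stop TAG at 51 → 6 nt; ATG at 54, stop TAA at 69 → 18 nt.
Longest: frame 1, positions 22–45, 24 nt = 8 codons = 7 aa. → 7 amino acids.

7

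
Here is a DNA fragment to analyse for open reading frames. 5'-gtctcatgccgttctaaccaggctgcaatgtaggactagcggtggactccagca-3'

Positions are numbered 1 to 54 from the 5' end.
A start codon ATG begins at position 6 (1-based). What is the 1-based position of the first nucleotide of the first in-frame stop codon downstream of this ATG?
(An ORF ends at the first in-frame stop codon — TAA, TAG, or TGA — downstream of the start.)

Codons from position 6: ATG (6–8), CCG (9–11), TTC (12–14), TAA (15–17).
TAA is a stop codon; it begins at position 15.

15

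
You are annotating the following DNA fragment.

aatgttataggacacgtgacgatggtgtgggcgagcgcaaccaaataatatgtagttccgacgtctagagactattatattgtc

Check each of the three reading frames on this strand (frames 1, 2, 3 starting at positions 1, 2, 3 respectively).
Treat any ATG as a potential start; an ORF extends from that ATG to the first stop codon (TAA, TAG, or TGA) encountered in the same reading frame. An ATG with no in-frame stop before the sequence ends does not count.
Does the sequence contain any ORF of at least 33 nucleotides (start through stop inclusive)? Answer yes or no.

Frame 1: AAT GTT ATA GGA CAC GTG ACG ATG GTG TGG GCG AGC GCA ACC AAA TAA TAT GTA GTT CCG ACG TCT AGA GAC TAT TAT ATT GTC — ATG at 22, stop TAA at 46 → 27 nt.
Frame 2: ATG TTA TAG GAC ACG TGA CGA TGG TGT GGG CGA GCG CAA CCA AAT AAT ATG TAG TTC CGA CGT CTA GAG ACT ATT ATA TTG — ATG at 2, stop TAG at 8 → 9 nt; ATG at 50, stop TAG at 53 → 6 nt.
Frame 3: TGT TAT AGG ACA CGT GAC GAT GGT GTG GGC GAG CGC AAC CAA ATA ATA TGT AGT TCC GAC GTC TAG AGA CTA TTA TAT TGT — no ATG→stop ORF.
Largest ORF found is 27 nucleotides < 33, so no.

no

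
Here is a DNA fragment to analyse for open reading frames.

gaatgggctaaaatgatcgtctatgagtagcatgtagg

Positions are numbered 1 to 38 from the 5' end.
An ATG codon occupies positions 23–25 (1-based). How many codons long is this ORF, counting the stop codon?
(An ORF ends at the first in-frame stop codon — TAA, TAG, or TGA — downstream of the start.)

5

Codons from position 23: ATG (23–25), AGT (26–28), AGC (29–31), ATG (32–34), TAG (35–37).
TAG is the first in-frame stop; that's 5 codons including the stop.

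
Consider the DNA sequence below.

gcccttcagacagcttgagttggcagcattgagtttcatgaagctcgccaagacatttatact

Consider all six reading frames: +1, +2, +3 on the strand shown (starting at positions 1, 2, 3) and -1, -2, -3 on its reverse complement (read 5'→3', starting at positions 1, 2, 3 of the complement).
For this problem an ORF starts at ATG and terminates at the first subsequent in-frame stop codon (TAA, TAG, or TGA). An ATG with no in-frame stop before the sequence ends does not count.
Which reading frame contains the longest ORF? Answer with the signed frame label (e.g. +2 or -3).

Reverse complement (5'→3'): AGTATAAATGTCTTGGCGAGCTTCATGAAACTCAATGCTGCCAACTCAAGCTGTCTGAAGGGC
Frame +1: GCC CTT CAG ACA GCT TGA GTT GGC AGC ATT GAG TTT CAT GAA GCT CGC CAA GAC ATT TAT ACT — no ATG→stop ORF.
Frame +2: CCC TTC AGA CAG CTT GAG TTG GCA GCA TTG AGT TTC ATG AAG CTC GCC AAG ACA TTT ATA — no ATG→stop ORF.
Frame +3: CCT TCA GAC AGC TTG AGT TGG CAG CAT TGA GTT TCA TGA AGC TCG CCA AGA CAT TTA TAC — no ATG→stop ORF.
Frame -1: AGT ATA AAT GTC TTG GCG AGC TTC ATG AAA CTC AAT GCT GCC AAC TCA AGC TGT CTG AAG GGC — no ATG→stop ORF.
Frame -2: GTA TAA ATG TCT TGG CGA GCT TCA TGA AAC TCA ATG CTG CCA ACT CAA GCT GTC TGA AGG — ATG at 8, stop TGA at 26 → 21 nt; ATG at 35, stop TGA at 56 → 24 nt.
Frame -3: TAT AAA TGT CTT GGC GAG CTT CAT GAA ACT CAA TGC TGC CAA CTC AAG CTG TCT GAA GGG — no ATG→stop ORF.
Longest ORF is 24 nt in frame -2 (positions 35–58).

-2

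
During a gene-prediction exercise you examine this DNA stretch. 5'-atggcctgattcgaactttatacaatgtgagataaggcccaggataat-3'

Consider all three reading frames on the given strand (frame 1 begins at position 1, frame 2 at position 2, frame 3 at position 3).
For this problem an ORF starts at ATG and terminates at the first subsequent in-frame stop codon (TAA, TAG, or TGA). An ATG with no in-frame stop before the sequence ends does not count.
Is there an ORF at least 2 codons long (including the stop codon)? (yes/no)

yes

Frame 1: ATG GCC TGA TTC GAA CTT TAT ACA ATG TGA GAT AAG GCC CAG GAT AAT — ATG at 1, stop TGA at 7 → 9 nt; ATG at 25, stop TGA at 28 → 6 nt.
Frame 2: TGG CCT GAT TCG AAC TTT ATA CAA TGT GAG ATA AGG CCC AGG ATA — no ATG→stop ORF.
Frame 3: GGC CTG ATT CGA ACT TTA TAC AAT GTG AGA TAA GGC CCA GGA TAA — no ATG→stop ORF.
Frame 1 has an ORF of 3 codons (positions 1–9) ≥ 2, so yes.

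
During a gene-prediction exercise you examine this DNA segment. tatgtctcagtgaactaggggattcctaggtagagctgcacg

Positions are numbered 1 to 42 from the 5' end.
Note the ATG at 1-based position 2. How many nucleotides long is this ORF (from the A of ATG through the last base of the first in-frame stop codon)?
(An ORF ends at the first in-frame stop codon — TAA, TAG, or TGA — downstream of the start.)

Codons from position 2: ATG (2–4), TCT (5–7), CAG (8–10), TGA (11–13).
TGA is the first in-frame stop; ORF spans 2–13, 12 nucleotides.

12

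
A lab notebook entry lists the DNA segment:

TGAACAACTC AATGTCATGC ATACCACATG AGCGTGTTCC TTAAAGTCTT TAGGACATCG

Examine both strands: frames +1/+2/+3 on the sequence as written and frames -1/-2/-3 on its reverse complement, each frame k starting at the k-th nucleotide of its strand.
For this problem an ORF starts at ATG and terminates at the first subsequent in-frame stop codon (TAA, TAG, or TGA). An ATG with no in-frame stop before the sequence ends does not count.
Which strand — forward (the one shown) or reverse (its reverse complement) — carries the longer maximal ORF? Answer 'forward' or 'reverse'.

forward

Reverse complement (5'→3'): CGATGTCCTAAAGACTTTAAGGAACACGCTCATGTGGTATGCATGACATTGAGTTGTTCA
Frame +1: TGA ACA ACT CAA TGT CAT GCA TAC CAC ATG AGC GTG TTC CTT AAA GTC TTT AGG ACA TCG — no ATG→stop ORF.
Frame +2: GAA CAA CTC AAT GTC ATG CAT ACC ACA TGA GCG TGT TCC TTA AAG TCT TTA GGA CAT — ATG at 17, stop TGA at 29 → 15 nt.
Frame +3: AAC AAC TCA ATG TCA TGC ATA CCA CAT GAG CGT GTT CCT TAA AGT CTT TAG GAC ATC — ATG at 12, stop TAA at 42 → 33 nt.
Frame -1: CGA TGT CCT AAA GAC TTT AAG GAA CAC GCT CAT GTG GTA TGC ATG ACA TTG AGT TGT TCA — no ATG→stop ORF.
Frame -2: GAT GTC CTA AAG ACT TTA AGG AAC ACG CTC ATG TGG TAT GCA TGA CAT TGA GTT GTT — ATG at 32, stop TGA at 44 → 15 nt.
Frame -3: ATG TCC TAA AGA CTT TAA GGA ACA CGC TCA TGT GGT ATG CAT GAC ATT GAG TTG TTC — ATG at 3, stop TAA at 9 → 9 nt.
Forward-strand max 33 nt; reverse-strand max 15 nt. The forward strand has the longer ORF.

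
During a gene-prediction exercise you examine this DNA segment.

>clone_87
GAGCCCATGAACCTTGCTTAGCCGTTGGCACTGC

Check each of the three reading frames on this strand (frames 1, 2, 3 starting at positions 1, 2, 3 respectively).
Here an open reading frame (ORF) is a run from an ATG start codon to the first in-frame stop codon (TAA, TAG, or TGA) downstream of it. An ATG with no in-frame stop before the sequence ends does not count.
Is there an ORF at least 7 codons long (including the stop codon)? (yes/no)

Frame 1: GAG CCC ATG AAC CTT GCT TAG CCG TTG GCA CTG — ATG at 7, stop TAG at 19 → 15 nt.
Frame 2: AGC CCA TGA ACC TTG CTT AGC CGT TGG CAC TGC — no ATG→stop ORF.
Frame 3: GCC CAT GAA CCT TGC TTA GCC GTT GGC ACT — no ATG→stop ORF.
Largest ORF found is 5 codons < 7, so no.

no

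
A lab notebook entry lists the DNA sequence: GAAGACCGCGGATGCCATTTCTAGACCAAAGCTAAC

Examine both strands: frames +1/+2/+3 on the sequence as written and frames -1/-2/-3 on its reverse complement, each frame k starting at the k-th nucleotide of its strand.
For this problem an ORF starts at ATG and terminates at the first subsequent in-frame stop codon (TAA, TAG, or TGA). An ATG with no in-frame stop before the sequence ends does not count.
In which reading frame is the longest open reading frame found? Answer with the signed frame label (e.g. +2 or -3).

Reverse complement (5'→3'): GTTAGCTTTGGTCTAGAAATGGCATCCGCGGTCTTC
Frame +1: GAA GAC CGC GGA TGC CAT TTC TAG ACC AAA GCT AAC — no ATG→stop ORF.
Frame +2: AAG ACC GCG GAT GCC ATT TCT AGA CCA AAG CTA — no ATG→stop ORF.
Frame +3: AGA CCG CGG ATG CCA TTT CTA GAC CAA AGC TAA — ATG at 12, stop TAA at 33 → 24 nt.
Frame -1: GTT AGC TTT GGT CTA GAA ATG GCA TCC GCG GTC TTC — no ATG→stop ORF.
Frame -2: TTA GCT TTG GTC TAG AAA TGG CAT CCG CGG TCT — no ATG→stop ORF.
Frame -3: TAG CTT TGG TCT AGA AAT GGC ATC CGC GGT CTT — no ATG→stop ORF.
Longest ORF is 24 nt in frame +3 (positions 12–35).

+3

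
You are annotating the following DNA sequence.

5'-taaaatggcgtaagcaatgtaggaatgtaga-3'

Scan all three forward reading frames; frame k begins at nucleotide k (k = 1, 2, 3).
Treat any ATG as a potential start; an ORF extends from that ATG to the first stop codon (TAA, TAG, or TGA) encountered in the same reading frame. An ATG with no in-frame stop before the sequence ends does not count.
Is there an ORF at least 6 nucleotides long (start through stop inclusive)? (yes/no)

Frame 1: TAA AAT GGC GTA AGC AAT GTA GGA ATG TAG — ATG at 25, stop TAG at 28 → 6 nt.
Frame 2: AAA ATG GCG TAA GCA ATG TAG GAA TGT AGA — ATG at 5, stop TAA at 11 → 9 nt; ATG at 17, stop TAG at 20 → 6 nt.
Frame 3: AAA TGG CGT AAG CAA TGT AGG AAT GTA — no ATG→stop ORF.
Frame 1 has an ORF of 6 nucleotides (positions 25–30) ≥ 6, so yes.

yes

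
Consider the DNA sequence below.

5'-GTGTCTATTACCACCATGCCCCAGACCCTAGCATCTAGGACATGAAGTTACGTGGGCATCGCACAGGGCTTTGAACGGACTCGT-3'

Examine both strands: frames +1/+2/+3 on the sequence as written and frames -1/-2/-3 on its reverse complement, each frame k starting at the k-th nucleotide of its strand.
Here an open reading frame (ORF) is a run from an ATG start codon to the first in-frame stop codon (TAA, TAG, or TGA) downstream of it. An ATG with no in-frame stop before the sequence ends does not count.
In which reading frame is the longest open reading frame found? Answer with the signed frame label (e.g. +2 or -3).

Reverse complement (5'→3'): ACGAGTCCGTTCAAAGCCCTGTGCGATGCCCACGTAACTTCATGTCCTAGATGCTAGGGTCTGGGGCATGGTGGTAATAGACAC
Frame +1: GTG TCT ATT ACC ACC ATG CCC CAG ACC CTA GCA TCT AGG ACA TGA AGT TAC GTG GGC ATC GCA CAG GGC TTT GAA CGG ACT CGT — ATG at 16, stop TGA at 43 → 30 nt.
Frame +2: TGT CTA TTA CCA CCA TGC CCC AGA CCC TAG CAT CTA GGA CAT GAA GTT ACG TGG GCA TCG CAC AGG GCT TTG AAC GGA CTC — no ATG→stop ORF.
Frame +3: GTC TAT TAC CAC CAT GCC CCA GAC CCT AGC ATC TAG GAC ATG AAG TTA CGT GGG CAT CGC ACA GGG CTT TGA ACG GAC TCG — ATG at 42, stop TGA at 72 → 33 nt.
Frame -1: ACG AGT CCG TTC AAA GCC CTG TGC GAT GCC CAC GTA ACT TCA TGT CCT AGA TGC TAG GGT CTG GGG CAT GGT GGT AAT AGA CAC — no ATG→stop ORF.
Frame -2: CGA GTC CGT TCA AAG CCC TGT GCG ATG CCC ACG TAA CTT CAT GTC CTA GAT GCT AGG GTC TGG GGC ATG GTG GTA ATA GAC — ATG at 26, stop TAA at 35 → 12 nt.
Frame -3: GAG TCC GTT CAA AGC CCT GTG CGA TGC CCA CGT AAC TTC ATG TCC TAG ATG CTA GGG TCT GGG GCA TGG TGG TAA TAG ACA — ATG at 42, stop TAG at 48 → 9 nt; ATG at 51, stop TAA at 75 → 27 nt.
Longest ORF is 33 nt in frame +3 (positions 42–74).

+3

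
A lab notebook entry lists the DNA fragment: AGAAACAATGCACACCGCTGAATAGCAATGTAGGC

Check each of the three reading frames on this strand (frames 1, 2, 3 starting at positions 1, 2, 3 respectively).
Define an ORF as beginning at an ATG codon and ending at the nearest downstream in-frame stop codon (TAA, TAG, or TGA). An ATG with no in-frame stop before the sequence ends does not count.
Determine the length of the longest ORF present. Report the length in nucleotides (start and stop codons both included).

18

Frame 1: AGA AAC AAT GCA CAC CGC TGA ATA GCA ATG TAG — ATG at 28, stop TAG at 31 → 6 nt.
Frame 2: GAA ACA ATG CAC ACC GCT GAA TAG CAA TGT AGG — ATG at 8, stop TAG at 23 → 18 nt.
Frame 3: AAA CAA TGC ACA CCG CTG AAT AGC AAT GTA GGC — no ATG→stop ORF.
Longest: frame 2, positions 8–25, 18 nt = 6 codons = 5 aa. → 18 nucleotides.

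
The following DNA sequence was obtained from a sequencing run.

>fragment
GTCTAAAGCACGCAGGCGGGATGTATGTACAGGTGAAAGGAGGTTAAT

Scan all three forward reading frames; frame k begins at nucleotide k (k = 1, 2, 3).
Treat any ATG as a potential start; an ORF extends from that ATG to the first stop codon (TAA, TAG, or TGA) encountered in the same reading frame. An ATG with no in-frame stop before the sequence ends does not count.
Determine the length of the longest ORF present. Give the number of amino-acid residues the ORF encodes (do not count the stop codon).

8

Frame 1: GTC TAA AGC ACG CAG GCG GGA TGT ATG TAC AGG TGA AAG GAG GTT AAT — ATG at 25, stop TGA at 34 → 12 nt.
Frame 2: TCT AAA GCA CGC AGG CGG GAT GTA TGT ACA GGT GAA AGG AGG TTA — no ATG→stop ORF.
Frame 3: CTA AAG CAC GCA GGC GGG ATG TAT GTA CAG GTG AAA GGA GGT TAA — ATG at 21, stop TAA at 45 → 27 nt.
Longest: frame 3, positions 21–47, 27 nt = 9 codons = 8 aa. → 8 amino acids.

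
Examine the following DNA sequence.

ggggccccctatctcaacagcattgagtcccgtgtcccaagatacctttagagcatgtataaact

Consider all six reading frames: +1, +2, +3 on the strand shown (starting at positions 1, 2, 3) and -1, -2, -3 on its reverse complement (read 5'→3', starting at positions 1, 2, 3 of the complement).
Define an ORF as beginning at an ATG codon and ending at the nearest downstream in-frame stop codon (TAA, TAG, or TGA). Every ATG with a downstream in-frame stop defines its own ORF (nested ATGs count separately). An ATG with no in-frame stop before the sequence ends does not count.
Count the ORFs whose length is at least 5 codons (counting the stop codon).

1

Reverse complement (5'→3'): AGTTTATACATGCTCTAAAGGTATCTTGGGACACGGGACTCAATGCTGTTGAGATAGGGGGCCCC
Frame +1: GGG GCC CCC TAT CTC AAC AGC ATT GAG TCC CGT GTC CCA AGA TAC CTT TAG AGC ATG TAT AAA — no ATG→stop ORF.
Frame +2: GGG CCC CCT ATC TCA ACA GCA TTG AGT CCC GTG TCC CAA GAT ACC TTT AGA GCA TGT ATA AAC — no ATG→stop ORF.
Frame +3: GGC CCC CTA TCT CAA CAG CAT TGA GTC CCG TGT CCC AAG ATA CCT TTA GAG CAT GTA TAA ACT — no ATG→stop ORF.
Frame -1: AGT TTA TAC ATG CTC TAA AGG TAT CTT GGG ACA CGG GAC TCA ATG CTG TTG AGA TAG GGG GCC — ATG at 10, stop TAA at 16 → 9 nt; ATG at 43, stop TAG at 55 → 15 nt.
Frame -2: GTT TAT ACA TGC TCT AAA GGT ATC TTG GGA CAC GGG ACT CAA TGC TGT TGA GAT AGG GGG CCC — no ATG→stop ORF.
Frame -3: TTT ATA CAT GCT CTA AAG GTA TCT TGG GAC ACG GGA CTC AAT GCT GTT GAG ATA GGG GGC CCC — no ATG→stop ORF.
ORFs ≥ 5 codons: frame -1 43–57 (5 codons). Count = 1.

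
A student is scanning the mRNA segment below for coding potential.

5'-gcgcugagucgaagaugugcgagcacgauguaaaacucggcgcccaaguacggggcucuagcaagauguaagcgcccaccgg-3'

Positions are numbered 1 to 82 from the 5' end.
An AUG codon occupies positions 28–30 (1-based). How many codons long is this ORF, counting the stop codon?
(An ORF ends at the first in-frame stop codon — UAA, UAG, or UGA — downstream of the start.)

2

Codons from position 28: AUG (28–30), UAA (31–33).
UAA is the first in-frame stop; that's 2 codons including the stop.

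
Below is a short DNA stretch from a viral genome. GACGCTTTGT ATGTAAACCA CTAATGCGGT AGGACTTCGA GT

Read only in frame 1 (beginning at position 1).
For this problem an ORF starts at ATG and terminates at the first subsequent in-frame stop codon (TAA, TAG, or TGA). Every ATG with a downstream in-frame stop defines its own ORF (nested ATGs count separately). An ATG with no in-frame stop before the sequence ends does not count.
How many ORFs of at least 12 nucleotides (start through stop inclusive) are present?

Frame 1: GAC GCT TTG TAT GTA AAC CAC TAA TGC GGT AGG ACT TCG AGT — no ATG→stop ORF.
No ORF reaches 12 nucleotides. Count = 0.

0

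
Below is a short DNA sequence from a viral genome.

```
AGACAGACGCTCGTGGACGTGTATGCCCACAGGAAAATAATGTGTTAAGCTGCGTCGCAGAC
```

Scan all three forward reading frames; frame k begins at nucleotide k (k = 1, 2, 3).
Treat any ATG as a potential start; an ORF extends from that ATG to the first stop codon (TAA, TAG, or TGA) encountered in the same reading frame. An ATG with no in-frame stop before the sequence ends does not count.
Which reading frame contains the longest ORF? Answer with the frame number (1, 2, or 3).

Frame 1: AGA CAG ACG CTC GTG GAC GTG TAT GCC CAC AGG AAA ATA ATG TGT TAA GCT GCG TCG CAG — ATG at 40, stop TAA at 46 → 9 nt.
Frame 2: GAC AGA CGC TCG TGG ACG TGT ATG CCC ACA GGA AAA TAA TGT GTT AAG CTG CGT CGC AGA — ATG at 23, stop TAA at 38 → 18 nt.
Frame 3: ACA GAC GCT CGT GGA CGT GTA TGC CCA CAG GAA AAT AAT GTG TTA AGC TGC GTC GCA GAC — no ATG→stop ORF.
Longest ORF is 18 nt in frame 2 (positions 23–40).

2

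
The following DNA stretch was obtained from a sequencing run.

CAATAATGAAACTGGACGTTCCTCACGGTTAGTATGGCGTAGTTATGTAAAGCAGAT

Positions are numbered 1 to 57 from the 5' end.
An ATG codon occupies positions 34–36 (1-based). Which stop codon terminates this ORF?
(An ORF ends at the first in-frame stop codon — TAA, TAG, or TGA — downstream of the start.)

TAG

Codons from position 34: ATG (34–36), GCG (37–39), TAG (40–42).
The first in-frame stop codon is TAG.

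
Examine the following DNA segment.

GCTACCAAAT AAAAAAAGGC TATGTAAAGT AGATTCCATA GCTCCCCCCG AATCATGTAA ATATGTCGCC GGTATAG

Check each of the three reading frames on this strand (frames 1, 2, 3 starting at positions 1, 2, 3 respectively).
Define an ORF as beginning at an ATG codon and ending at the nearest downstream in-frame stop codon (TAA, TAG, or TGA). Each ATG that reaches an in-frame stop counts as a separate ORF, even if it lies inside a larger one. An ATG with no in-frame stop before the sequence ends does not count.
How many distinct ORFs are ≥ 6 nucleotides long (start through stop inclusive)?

3

Frame 1: GCT ACC AAA TAA AAA AAG GCT ATG TAA AGT AGA TTC CAT AGC TCC CCC CGA ATC ATG TAA ATA TGT CGC CGG TAT — ATG at 22, stop TAA at 25 → 6 nt; ATG at 55, stop TAA at 58 → 6 nt.
Frame 2: CTA CCA AAT AAA AAA AGG CTA TGT AAA GTA GAT TCC ATA GCT CCC CCC GAA TCA TGT AAA TAT GTC GCC GGT ATA — no ATG→stop ORF.
Frame 3: TAC CAA ATA AAA AAA GGC TAT GTA AAG TAG ATT CCA TAG CTC CCC CCG AAT CAT GTA AAT ATG TCG CCG GTA TAG — ATG at 63, stop TAG at 75 → 15 nt.
ORFs ≥ 6 nucleotides: frame 1 22–27 (6 nucleotides), frame 1 55–60 (6 nucleotides), frame 3 63–77 (15 nucleotides). Count = 3.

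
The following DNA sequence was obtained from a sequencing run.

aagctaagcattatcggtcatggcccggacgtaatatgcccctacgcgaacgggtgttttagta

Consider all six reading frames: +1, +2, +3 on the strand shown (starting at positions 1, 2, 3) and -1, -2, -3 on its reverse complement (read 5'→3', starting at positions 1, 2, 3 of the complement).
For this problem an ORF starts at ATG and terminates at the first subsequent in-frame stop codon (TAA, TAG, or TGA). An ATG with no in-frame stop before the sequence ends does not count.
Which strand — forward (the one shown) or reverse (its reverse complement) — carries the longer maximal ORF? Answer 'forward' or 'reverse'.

forward

Reverse complement (5'→3'): TACTAAAACACCCGTTCGCGTAGGGGCATATTACGTCCGGGCCATGACCGATAATGCTTAGCTT
Frame +1: AAG CTA AGC ATT ATC GGT CAT GGC CCG GAC GTA ATA TGC CCC TAC GCG AAC GGG TGT TTT AGT — no ATG→stop ORF.
Frame +2: AGC TAA GCA TTA TCG GTC ATG GCC CGG ACG TAA TAT GCC CCT ACG CGA ACG GGT GTT TTA GTA — ATG at 20, stop TAA at 32 → 15 nt.
Frame +3: GCT AAG CAT TAT CGG TCA TGG CCC GGA CGT AAT ATG CCC CTA CGC GAA CGG GTG TTT TAG — ATG at 36, stop TAG at 60 → 27 nt.
Frame -1: TAC TAA AAC ACC CGT TCG CGT AGG GGC ATA TTA CGT CCG GGC CAT GAC CGA TAA TGC TTA GCT — no ATG→stop ORF.
Frame -2: ACT AAA ACA CCC GTT CGC GTA GGG GCA TAT TAC GTC CGG GCC ATG ACC GAT AAT GCT TAG CTT — ATG at 44, stop TAG at 59 → 18 nt.
Frame -3: CTA AAA CAC CCG TTC GCG TAG GGG CAT ATT ACG TCC GGG CCA TGA CCG ATA ATG CTT AGC — no ATG→stop ORF.
Forward-strand max 27 nt; reverse-strand max 18 nt. The forward strand has the longer ORF.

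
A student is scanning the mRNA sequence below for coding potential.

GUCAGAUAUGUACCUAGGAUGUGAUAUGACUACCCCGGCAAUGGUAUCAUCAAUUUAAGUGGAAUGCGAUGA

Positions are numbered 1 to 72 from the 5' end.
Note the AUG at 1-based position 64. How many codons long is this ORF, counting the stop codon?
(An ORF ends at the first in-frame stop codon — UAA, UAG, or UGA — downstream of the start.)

Codons from position 64: AUG (64–66), CGA (67–69), UGA (70–72).
UGA is the first in-frame stop; that's 3 codons including the stop.

3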